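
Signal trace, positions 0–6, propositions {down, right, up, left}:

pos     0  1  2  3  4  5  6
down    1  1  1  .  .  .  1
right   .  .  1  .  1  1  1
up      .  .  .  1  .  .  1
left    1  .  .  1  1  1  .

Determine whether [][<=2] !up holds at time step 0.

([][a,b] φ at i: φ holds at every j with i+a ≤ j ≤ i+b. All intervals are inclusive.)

Holds

Check !up at every j in [0,2]:
  j=0: true
  j=1: true
  j=2: true
All positions satisfy it → formula holds.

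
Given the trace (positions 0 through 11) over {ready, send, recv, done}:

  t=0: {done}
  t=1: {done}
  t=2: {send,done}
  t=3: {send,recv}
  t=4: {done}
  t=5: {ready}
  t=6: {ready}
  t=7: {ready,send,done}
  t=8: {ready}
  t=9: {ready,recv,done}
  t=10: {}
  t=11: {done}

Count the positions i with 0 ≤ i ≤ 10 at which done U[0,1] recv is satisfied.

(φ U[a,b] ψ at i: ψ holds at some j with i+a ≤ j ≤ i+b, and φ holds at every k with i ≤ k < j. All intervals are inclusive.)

Evaluate at each i in [0,10]:
  i=0: ✗ (no rhs in [0,1])
  i=1: ✗ (no rhs in [1,2])
  i=2: ✓ (rhs at j=3; lhs holds on [2,2])
  i=3: ✓ (rhs at j=3)
  i=4: ✗ (no rhs in [4,5])
  i=5: ✗ (no rhs in [5,6])
  i=6: ✗ (no rhs in [6,7])
  i=7: ✗ (no rhs in [7,8])
  i=8: ✗ (lhs fails at k=8 before rhs at j=9)
  i=9: ✓ (rhs at j=9)
  i=10: ✗ (no rhs in [10,11])
Positions where it holds: {2, 3, 9} → 3.

3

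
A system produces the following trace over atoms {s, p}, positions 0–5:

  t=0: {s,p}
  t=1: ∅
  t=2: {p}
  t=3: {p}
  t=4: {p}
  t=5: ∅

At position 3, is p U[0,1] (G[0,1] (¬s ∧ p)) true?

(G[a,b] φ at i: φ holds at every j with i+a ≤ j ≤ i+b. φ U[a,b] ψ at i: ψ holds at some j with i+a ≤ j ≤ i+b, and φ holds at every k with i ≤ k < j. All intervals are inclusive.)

Yes

Need some j in [3,4] with G[0,1] (¬s ∧ p), and p at every k in [3,j-1].
  j=3: G[0,1] (¬s ∧ p) holds; no prefix to check → satisfied.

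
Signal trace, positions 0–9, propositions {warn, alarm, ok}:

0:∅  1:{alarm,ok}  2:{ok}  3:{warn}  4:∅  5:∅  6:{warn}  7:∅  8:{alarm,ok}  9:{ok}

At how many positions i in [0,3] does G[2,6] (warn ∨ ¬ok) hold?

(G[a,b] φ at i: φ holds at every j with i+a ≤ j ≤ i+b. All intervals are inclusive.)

1

Evaluate at each i in [0,3]:
  i=0: ✗ (fails at j=2)
  i=1: ✓ (all of [3,7])
  i=2: ✗ (fails at j=8)
  i=3: ✗ (fails at j=8)
Positions where it holds: {1} → 1.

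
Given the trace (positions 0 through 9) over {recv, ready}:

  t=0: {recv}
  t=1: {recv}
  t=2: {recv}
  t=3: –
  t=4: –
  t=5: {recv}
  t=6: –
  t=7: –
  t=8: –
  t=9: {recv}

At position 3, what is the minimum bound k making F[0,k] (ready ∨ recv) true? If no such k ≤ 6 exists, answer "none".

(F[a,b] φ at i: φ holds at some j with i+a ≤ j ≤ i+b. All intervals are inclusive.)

2

Scan j = 3,4,… for (ready ∨ recv):
  j=3: fails
  j=4: fails
  j=5: holds
First hit at j=5, so smallest k = 5-3 = 2.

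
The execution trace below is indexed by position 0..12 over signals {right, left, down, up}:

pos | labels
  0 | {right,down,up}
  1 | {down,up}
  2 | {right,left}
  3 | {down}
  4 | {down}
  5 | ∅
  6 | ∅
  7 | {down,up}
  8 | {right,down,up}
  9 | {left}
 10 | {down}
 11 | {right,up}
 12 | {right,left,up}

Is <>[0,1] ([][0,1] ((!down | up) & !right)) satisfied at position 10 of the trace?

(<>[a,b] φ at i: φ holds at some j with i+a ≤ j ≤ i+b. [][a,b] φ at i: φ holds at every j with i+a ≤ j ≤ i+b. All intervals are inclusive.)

No

Check [][0,1] ((!down | up) & !right) at each j in [10,11]:
  j=10: fails at 10
  j=11: fails at 11
No position in the window satisfies it → formula fails.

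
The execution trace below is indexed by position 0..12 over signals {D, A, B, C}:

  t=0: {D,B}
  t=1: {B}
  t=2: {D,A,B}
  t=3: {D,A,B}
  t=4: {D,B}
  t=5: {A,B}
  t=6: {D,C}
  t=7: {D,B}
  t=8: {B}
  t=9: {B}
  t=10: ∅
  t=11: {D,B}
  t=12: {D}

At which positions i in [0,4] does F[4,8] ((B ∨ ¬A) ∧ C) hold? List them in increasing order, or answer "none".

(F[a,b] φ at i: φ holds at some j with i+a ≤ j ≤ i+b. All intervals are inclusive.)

Evaluate at each i in [0,4]:
  i=0: ✓ (witness j=6)
  i=1: ✓ (witness j=6)
  i=2: ✓ (witness j=6)
  i=3: ✗ (none in [7,11])
  i=4: ✗ (none in [8,12])

0, 1, 2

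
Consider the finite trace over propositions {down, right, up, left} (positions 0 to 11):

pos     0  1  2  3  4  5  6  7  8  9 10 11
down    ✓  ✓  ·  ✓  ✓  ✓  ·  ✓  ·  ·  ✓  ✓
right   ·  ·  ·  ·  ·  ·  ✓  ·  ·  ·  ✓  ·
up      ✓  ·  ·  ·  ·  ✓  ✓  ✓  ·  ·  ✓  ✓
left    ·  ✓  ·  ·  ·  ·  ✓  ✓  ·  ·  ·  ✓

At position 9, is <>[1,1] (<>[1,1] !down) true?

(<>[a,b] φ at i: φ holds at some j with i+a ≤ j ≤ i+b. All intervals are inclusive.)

Check <>[1,1] !down at each j in [10,10]:
  j=10: fails (none in [11,11])
No position in the window satisfies it → formula fails.

False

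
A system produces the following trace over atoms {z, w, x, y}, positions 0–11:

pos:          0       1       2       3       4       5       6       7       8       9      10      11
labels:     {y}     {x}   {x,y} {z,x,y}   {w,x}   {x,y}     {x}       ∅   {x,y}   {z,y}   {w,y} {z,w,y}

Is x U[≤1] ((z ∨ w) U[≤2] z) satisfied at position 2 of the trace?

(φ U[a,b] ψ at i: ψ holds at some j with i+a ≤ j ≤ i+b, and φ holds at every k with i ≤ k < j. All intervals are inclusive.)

Yes

Need some j in [2,3] with ((z ∨ w) U[≤2] z), and x at every k in [2,j-1].
  j=2: ((z ∨ w) U[≤2] z) — fails.
  j=3: ((z ∨ w) U[≤2] z) holds; x holds at every k in [2,2] → satisfied.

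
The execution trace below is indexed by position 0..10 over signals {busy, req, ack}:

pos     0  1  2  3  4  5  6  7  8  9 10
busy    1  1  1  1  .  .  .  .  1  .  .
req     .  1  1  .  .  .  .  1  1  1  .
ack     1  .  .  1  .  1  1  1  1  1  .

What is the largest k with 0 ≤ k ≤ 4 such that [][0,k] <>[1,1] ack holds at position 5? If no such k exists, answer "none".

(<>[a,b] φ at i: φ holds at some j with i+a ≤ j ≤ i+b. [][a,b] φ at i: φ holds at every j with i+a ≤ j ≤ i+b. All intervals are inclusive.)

<>[1,1] ack must hold from j=5 onward; find where it first fails.
  j=5: holds
  j=6: holds
  j=7: holds
  j=8: holds
  j=9: fails
Holds on [5,8], so largest k = 3.

3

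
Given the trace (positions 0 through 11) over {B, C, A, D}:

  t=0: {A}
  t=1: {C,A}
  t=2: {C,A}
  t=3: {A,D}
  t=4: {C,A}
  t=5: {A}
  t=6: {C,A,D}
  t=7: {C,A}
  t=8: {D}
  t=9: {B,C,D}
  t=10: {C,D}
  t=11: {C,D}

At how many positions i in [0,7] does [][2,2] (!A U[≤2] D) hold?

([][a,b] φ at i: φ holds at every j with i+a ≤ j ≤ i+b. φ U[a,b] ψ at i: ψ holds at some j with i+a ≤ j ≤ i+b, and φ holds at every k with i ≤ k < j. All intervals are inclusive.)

4

Evaluate at each i in [0,7]:
  i=0: ✗ (fails at j=2)
  i=1: ✓ (all of [3,3])
  i=2: ✗ (fails at j=4)
  i=3: ✗ (fails at j=5)
  i=4: ✓ (all of [6,6])
  i=5: ✗ (fails at j=7)
  i=6: ✓ (all of [8,8])
  i=7: ✓ (all of [9,9])
Positions where it holds: {1, 4, 6, 7} → 4.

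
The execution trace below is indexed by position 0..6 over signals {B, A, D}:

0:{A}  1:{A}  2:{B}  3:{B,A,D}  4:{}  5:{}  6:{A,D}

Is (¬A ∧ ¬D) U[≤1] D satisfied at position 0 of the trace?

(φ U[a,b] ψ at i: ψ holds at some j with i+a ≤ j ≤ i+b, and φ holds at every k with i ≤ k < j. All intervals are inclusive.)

Does not hold

Need some j in [0,1] with D, and (¬A ∧ ¬D) at every k in [0,j-1].
  j=0: D false.
  j=1: D false.
No j in the window works → until fails.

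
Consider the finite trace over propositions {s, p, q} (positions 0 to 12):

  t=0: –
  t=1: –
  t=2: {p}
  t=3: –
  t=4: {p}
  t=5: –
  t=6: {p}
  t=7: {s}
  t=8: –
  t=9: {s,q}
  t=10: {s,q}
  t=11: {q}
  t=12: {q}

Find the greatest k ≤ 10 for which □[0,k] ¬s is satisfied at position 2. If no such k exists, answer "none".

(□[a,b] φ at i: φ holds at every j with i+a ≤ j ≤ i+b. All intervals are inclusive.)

¬s must hold from j=2 onward; find where it first fails.
  j=2: holds
  j=3: holds
  j=4: holds
  j=5: holds
  j=6: holds
  j=7: fails
Holds on [2,6], so largest k = 4.

4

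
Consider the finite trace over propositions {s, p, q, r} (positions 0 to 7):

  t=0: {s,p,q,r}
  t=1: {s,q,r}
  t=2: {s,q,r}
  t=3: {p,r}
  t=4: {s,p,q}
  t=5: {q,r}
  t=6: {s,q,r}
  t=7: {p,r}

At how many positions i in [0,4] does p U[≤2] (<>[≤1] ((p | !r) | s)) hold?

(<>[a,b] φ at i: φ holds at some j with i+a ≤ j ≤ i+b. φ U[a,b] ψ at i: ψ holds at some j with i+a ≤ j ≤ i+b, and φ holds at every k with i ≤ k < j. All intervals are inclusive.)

5

Evaluate at each i in [0,4]:
  i=0: ✓ (rhs at j=0)
  i=1: ✓ (rhs at j=1)
  i=2: ✓ (rhs at j=2)
  i=3: ✓ (rhs at j=3)
  i=4: ✓ (rhs at j=4)
Positions where it holds: {0, 1, 2, 3, 4} → 5.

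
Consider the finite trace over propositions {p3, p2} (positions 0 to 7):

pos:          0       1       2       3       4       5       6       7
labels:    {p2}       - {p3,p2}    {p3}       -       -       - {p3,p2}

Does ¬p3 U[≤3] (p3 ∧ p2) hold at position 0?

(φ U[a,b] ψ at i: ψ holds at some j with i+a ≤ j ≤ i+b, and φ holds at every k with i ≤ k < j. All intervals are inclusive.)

Yes

Need some j in [0,3] with (p3 ∧ p2), and ¬p3 at every k in [0,j-1].
  j=0: (p3 ∧ p2) false.
  j=1: (p3 ∧ p2) false.
  j=2: (p3 ∧ p2) holds; ¬p3 holds at every k in [0,1] → satisfied.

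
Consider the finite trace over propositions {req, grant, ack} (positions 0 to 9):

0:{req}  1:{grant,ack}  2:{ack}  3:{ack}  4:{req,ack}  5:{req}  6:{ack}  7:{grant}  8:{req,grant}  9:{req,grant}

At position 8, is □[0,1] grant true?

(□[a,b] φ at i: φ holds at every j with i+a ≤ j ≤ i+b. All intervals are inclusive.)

Check grant at every j in [8,9]:
  j=8: true
  j=9: true
All positions satisfy it → formula holds.

True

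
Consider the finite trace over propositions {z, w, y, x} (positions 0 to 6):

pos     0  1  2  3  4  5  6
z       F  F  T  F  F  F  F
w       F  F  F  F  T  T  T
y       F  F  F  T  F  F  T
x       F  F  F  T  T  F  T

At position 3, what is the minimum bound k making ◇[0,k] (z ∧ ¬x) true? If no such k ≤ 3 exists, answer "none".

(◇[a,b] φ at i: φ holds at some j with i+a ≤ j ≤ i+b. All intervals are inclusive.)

none

Scan j = 3,4,… for (z ∧ ¬x):
  j=3: fails
  j=4: fails
  j=5: fails
  j=6: fails
No j in [3,6] satisfies it → none.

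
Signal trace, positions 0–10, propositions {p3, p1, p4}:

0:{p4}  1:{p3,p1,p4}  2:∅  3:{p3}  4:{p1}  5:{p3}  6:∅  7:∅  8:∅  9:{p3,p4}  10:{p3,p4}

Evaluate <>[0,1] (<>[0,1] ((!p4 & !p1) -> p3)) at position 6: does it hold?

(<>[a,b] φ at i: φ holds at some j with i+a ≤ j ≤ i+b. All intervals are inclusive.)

Check <>[0,1] ((!p4 & !p1) -> p3) at each j in [6,7]:
  j=6: fails (none in [6,7])
  j=7: fails (none in [7,8])
No position in the window satisfies it → formula fails.

No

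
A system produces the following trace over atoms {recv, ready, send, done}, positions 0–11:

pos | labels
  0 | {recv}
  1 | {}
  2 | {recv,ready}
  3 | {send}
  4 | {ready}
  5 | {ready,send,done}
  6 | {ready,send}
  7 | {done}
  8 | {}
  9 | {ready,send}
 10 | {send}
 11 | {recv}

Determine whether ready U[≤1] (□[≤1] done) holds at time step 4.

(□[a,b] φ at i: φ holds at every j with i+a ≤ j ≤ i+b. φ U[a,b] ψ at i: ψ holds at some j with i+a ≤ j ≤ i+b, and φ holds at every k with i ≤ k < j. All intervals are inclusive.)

No

Need some j in [4,5] with □[≤1] done, and ready at every k in [4,j-1].
  j=4: □[≤1] done — fails at 4.
  j=5: □[≤1] done — fails at 6.
No j in the window works → until fails.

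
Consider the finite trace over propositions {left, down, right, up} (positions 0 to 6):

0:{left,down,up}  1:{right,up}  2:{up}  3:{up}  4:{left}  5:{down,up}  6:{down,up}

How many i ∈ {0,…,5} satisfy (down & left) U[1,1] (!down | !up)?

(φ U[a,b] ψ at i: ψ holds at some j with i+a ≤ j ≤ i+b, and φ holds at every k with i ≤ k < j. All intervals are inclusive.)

Evaluate at each i in [0,5]:
  i=0: ✓ (rhs at j=1; lhs holds on [0,0])
  i=1: ✗ (lhs fails at k=1 before rhs at j=2)
  i=2: ✗ (lhs fails at k=2 before rhs at j=3)
  i=3: ✗ (lhs fails at k=3 before rhs at j=4)
  i=4: ✗ (no rhs in [5,5])
  i=5: ✗ (no rhs in [6,6])
Positions where it holds: {0} → 1.

1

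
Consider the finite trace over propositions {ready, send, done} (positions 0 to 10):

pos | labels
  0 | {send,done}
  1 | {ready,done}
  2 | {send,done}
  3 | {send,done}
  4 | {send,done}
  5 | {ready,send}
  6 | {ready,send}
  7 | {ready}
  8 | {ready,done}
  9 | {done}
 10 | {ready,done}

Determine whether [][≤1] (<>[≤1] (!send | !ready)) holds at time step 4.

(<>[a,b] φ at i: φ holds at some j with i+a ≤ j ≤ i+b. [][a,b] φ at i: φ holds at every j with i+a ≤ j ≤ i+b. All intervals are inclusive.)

Does not hold

Check <>[≤1] (!send | !ready) at every j in [4,5]:
  j=4: holds (witness at 4)
  j=5: fails (none in [5,6])
Fails at j=5 → formula fails.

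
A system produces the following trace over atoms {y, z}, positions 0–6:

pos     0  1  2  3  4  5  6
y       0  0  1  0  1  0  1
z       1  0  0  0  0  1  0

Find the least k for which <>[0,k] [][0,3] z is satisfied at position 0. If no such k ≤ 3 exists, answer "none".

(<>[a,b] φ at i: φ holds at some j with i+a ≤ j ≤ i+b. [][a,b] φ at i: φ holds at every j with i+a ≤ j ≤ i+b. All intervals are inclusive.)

Scan j = 0,1,… for [][0,3] z:
  j=0: fails
  j=1: fails
  j=2: fails
  j=3: fails
No j in [0,3] satisfies it → none.

none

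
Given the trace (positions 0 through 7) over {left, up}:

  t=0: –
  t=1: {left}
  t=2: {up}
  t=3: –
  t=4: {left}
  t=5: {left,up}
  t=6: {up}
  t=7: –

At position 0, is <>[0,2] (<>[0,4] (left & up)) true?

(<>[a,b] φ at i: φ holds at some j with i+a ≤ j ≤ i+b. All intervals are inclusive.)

Check <>[0,4] (left & up) at each j in [0,2]:
  j=0: fails (none in [0,4])
  j=1: holds (witness at 5)
  j=2: holds (witness at 5)
Found at j=1 → formula holds.

Holds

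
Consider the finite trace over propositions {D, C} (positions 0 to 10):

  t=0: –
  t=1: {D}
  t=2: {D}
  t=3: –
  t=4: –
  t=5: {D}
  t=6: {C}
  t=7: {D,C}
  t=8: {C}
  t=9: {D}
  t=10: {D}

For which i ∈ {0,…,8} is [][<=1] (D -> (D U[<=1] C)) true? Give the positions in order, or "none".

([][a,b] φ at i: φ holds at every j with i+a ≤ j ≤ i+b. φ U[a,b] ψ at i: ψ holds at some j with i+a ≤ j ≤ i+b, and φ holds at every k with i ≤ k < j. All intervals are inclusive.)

Evaluate at each i in [0,8]:
  i=0: ✗ (fails at j=1)
  i=1: ✗ (fails at j=1)
  i=2: ✗ (fails at j=2)
  i=3: ✓ (all of [3,4])
  i=4: ✓ (all of [4,5])
  i=5: ✓ (all of [5,6])
  i=6: ✓ (all of [6,7])
  i=7: ✓ (all of [7,8])
  i=8: ✗ (fails at j=9)

3, 4, 5, 6, 7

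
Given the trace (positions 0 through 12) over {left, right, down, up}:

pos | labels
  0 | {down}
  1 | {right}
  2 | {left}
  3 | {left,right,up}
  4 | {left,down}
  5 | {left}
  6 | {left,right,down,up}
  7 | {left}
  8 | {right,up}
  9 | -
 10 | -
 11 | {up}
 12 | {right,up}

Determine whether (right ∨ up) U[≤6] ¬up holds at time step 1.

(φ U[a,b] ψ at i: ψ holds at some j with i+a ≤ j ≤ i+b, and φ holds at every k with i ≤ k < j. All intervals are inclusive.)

Yes

Need some j in [1,7] with ¬up, and (right ∨ up) at every k in [1,j-1].
  j=1: ¬up holds; no prefix to check → satisfied.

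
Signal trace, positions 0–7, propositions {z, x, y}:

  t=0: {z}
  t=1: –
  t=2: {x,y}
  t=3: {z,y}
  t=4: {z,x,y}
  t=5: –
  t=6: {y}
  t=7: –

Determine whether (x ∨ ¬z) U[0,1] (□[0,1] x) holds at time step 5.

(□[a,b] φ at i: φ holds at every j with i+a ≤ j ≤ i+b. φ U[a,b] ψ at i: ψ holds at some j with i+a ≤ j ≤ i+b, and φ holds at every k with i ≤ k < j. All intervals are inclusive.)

Need some j in [5,6] with □[0,1] x, and (x ∨ ¬z) at every k in [5,j-1].
  j=5: □[0,1] x — fails at 5.
  j=6: □[0,1] x — fails at 6.
No j in the window works → until fails.

False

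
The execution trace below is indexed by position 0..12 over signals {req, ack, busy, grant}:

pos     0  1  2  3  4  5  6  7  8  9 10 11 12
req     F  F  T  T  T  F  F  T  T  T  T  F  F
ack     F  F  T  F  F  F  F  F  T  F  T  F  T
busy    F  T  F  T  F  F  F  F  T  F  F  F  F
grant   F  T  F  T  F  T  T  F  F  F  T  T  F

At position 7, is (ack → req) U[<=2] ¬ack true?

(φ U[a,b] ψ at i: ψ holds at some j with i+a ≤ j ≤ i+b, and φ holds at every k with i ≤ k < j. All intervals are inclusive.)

True

Need some j in [7,9] with ¬ack, and (ack → req) at every k in [7,j-1].
  j=7: ¬ack holds; no prefix to check → satisfied.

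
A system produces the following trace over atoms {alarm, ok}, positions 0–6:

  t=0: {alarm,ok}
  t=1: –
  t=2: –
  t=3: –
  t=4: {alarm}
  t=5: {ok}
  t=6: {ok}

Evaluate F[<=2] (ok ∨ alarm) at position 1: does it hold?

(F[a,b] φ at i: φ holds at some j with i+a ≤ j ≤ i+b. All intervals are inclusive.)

Check (ok ∨ alarm) at each j in [1,3]:
  j=1: false
  j=2: false
  j=3: false
No position in the window satisfies it → formula fails.

False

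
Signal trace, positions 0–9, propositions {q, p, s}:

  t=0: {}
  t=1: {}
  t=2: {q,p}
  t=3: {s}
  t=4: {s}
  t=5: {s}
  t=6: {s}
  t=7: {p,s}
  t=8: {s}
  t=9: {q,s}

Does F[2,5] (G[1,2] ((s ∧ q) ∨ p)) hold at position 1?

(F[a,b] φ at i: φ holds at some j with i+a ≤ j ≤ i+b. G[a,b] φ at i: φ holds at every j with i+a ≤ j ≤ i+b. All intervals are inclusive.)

Check G[1,2] ((s ∧ q) ∨ p) at each j in [3,6]:
  j=3: fails at 4
  j=4: fails at 5
  j=5: fails at 6
  j=6: fails at 8
No position in the window satisfies it → formula fails.

Does not hold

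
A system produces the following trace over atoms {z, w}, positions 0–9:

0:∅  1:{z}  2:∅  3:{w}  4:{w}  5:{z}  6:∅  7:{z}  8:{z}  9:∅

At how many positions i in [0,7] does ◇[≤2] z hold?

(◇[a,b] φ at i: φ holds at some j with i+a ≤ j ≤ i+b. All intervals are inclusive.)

7

Evaluate at each i in [0,7]:
  i=0: ✓ (witness j=1)
  i=1: ✓ (witness j=1)
  i=2: ✗ (none in [2,4])
  i=3: ✓ (witness j=5)
  i=4: ✓ (witness j=5)
  i=5: ✓ (witness j=5)
  i=6: ✓ (witness j=7)
  i=7: ✓ (witness j=7)
Positions where it holds: {0, 1, 3, 4, 5, 6, 7} → 7.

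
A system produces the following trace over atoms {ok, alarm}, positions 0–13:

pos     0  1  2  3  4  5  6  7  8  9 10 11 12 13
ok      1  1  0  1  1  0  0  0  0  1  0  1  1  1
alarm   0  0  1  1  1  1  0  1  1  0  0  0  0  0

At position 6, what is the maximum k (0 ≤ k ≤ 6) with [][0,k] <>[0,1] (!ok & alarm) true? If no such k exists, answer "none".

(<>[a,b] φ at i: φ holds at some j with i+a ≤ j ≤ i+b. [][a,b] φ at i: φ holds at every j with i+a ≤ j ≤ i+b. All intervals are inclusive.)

<>[0,1] (!ok & alarm) must hold from j=6 onward; find where it first fails.
  j=6: holds
  j=7: holds
  j=8: holds
  j=9: fails
Holds on [6,8], so largest k = 2.

2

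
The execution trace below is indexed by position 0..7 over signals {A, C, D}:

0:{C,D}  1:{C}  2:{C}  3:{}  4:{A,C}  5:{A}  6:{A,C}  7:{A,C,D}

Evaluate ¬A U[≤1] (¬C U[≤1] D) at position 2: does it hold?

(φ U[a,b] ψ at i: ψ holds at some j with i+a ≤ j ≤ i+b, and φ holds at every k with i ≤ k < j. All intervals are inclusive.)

False

Need some j in [2,3] with (¬C U[≤1] D), and ¬A at every k in [2,j-1].
  j=2: (¬C U[≤1] D) — fails.
  j=3: (¬C U[≤1] D) — fails.
No j in the window works → until fails.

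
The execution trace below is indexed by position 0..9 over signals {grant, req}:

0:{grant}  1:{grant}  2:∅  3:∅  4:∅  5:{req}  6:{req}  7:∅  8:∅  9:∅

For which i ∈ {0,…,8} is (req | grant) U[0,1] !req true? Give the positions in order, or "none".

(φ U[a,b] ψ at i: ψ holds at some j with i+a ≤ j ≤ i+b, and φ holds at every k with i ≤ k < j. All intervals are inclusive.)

Evaluate at each i in [0,8]:
  i=0: ✓ (rhs at j=0)
  i=1: ✓ (rhs at j=1)
  i=2: ✓ (rhs at j=2)
  i=3: ✓ (rhs at j=3)
  i=4: ✓ (rhs at j=4)
  i=5: ✗ (no rhs in [5,6])
  i=6: ✓ (rhs at j=7; lhs holds on [6,6])
  i=7: ✓ (rhs at j=7)
  i=8: ✓ (rhs at j=8)

0, 1, 2, 3, 4, 6, 7, 8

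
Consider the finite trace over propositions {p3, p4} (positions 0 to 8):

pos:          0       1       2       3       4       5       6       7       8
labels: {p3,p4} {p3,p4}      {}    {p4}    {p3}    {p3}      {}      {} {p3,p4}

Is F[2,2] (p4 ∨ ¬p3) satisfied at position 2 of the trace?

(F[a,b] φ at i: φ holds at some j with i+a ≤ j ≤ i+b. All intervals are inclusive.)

Does not hold

Check (p4 ∨ ¬p3) at each j in [4,4]:
  j=4: false
No position in the window satisfies it → formula fails.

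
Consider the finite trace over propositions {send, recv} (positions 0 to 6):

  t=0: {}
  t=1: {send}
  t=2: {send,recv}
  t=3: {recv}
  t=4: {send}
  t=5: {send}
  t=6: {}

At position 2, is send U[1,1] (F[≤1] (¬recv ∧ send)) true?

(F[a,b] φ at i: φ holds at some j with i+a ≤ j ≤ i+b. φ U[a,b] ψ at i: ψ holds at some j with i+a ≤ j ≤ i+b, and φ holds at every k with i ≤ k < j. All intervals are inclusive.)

Holds

Need some j in [3,3] with F[≤1] (¬recv ∧ send), and send at every k in [2,j-1].
  j=3: F[≤1] (¬recv ∧ send) holds; send holds at every k in [2,2] → satisfied.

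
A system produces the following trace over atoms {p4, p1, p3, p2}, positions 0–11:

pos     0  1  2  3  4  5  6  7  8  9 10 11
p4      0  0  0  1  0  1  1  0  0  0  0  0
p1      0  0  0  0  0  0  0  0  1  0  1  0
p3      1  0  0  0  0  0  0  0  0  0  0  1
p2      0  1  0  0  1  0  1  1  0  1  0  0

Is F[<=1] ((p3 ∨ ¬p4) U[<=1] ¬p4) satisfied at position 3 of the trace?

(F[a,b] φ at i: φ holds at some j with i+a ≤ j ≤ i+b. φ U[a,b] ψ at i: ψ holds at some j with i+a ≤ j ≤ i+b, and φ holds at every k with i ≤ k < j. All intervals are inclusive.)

True

Check ((p3 ∨ ¬p4) U[<=1] ¬p4) at each j in [3,4]:
  j=3: fails
  j=4: holds
Found at j=4 → formula holds.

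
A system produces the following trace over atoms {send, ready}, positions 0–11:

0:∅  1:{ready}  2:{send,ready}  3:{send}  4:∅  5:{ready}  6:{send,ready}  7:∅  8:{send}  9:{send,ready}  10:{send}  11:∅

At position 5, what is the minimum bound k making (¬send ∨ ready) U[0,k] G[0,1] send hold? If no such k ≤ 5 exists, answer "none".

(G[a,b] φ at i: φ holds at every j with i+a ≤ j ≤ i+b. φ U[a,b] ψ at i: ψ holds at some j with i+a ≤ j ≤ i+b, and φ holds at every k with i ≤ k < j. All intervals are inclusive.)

Need earliest j ≥ 5 with G[0,1] send, and (¬send ∨ ready) at every k in [5,j-1].
  j=5: rhs fails.
  j=6: rhs fails.
  j=7: rhs fails.
  j=8: rhs holds; lhs holds on [5,7]. k = 3.

3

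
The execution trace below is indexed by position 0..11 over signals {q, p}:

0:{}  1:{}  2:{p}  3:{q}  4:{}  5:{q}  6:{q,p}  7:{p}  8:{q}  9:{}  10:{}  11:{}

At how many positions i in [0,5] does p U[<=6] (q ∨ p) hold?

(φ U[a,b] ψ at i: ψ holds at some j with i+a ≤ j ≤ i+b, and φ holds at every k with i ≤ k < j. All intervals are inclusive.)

3

Evaluate at each i in [0,5]:
  i=0: ✗ (lhs fails at k=0 before rhs at j=2)
  i=1: ✗ (lhs fails at k=1 before rhs at j=2)
  i=2: ✓ (rhs at j=2)
  i=3: ✓ (rhs at j=3)
  i=4: ✗ (lhs fails at k=4 before rhs at j=5)
  i=5: ✓ (rhs at j=5)
Positions where it holds: {2, 3, 5} → 3.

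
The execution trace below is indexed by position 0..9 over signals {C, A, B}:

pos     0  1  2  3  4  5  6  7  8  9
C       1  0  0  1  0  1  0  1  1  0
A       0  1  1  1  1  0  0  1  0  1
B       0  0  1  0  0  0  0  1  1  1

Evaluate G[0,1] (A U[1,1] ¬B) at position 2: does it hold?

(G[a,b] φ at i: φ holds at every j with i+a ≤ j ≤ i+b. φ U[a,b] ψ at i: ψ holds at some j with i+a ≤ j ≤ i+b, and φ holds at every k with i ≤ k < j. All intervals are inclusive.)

Yes

Check (A U[1,1] ¬B) at every j in [2,3]:
  j=2: holds
  j=3: holds
All positions satisfy it → formula holds.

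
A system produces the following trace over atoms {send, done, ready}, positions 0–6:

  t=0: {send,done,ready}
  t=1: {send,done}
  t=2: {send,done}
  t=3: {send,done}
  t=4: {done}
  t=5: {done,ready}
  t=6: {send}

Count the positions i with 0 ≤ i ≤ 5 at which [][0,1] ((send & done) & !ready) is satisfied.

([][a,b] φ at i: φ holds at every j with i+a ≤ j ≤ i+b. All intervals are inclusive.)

Evaluate at each i in [0,5]:
  i=0: ✗ (fails at j=0)
  i=1: ✓ (all of [1,2])
  i=2: ✓ (all of [2,3])
  i=3: ✗ (fails at j=4)
  i=4: ✗ (fails at j=4)
  i=5: ✗ (fails at j=5)
Positions where it holds: {1, 2} → 2.

2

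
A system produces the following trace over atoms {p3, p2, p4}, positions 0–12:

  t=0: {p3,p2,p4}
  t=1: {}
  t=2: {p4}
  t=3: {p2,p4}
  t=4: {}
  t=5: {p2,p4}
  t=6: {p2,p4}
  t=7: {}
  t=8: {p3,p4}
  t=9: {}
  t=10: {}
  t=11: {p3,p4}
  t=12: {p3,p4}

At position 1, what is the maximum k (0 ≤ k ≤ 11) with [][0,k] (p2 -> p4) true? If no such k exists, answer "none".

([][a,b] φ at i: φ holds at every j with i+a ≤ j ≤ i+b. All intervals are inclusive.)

(p2 -> p4) must hold from j=1 onward; find where it first fails.
  j=1: holds
  j=2: holds
  j=3: holds
  j=4: holds
  j=5: holds
  j=6: holds
  j=7: holds
  j=8: holds
  j=9: holds
  j=10: holds
  j=11: holds
  j=12: holds
Holds through j=12; largest k = 11.

11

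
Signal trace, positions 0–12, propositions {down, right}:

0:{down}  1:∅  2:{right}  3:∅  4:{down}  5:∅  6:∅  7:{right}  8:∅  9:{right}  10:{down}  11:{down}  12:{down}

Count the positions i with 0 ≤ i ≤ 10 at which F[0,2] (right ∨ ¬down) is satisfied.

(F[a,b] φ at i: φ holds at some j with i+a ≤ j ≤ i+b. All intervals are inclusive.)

Evaluate at each i in [0,10]:
  i=0: ✓ (witness j=1)
  i=1: ✓ (witness j=1)
  i=2: ✓ (witness j=2)
  i=3: ✓ (witness j=3)
  i=4: ✓ (witness j=5)
  i=5: ✓ (witness j=5)
  i=6: ✓ (witness j=6)
  i=7: ✓ (witness j=7)
  i=8: ✓ (witness j=8)
  i=9: ✓ (witness j=9)
  i=10: ✗ (none in [10,12])
Positions where it holds: {0, 1, 2, 3, 4, 5, 6, 7, 8, 9} → 10.

10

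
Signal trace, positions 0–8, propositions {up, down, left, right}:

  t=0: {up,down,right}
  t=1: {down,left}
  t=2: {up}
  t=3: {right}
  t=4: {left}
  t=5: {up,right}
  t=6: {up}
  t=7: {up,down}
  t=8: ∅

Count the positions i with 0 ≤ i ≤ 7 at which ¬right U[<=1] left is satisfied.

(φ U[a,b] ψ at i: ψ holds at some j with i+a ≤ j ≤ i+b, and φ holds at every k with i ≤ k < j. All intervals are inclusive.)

2

Evaluate at each i in [0,7]:
  i=0: ✗ (lhs fails at k=0 before rhs at j=1)
  i=1: ✓ (rhs at j=1)
  i=2: ✗ (no rhs in [2,3])
  i=3: ✗ (lhs fails at k=3 before rhs at j=4)
  i=4: ✓ (rhs at j=4)
  i=5: ✗ (no rhs in [5,6])
  i=6: ✗ (no rhs in [6,7])
  i=7: ✗ (no rhs in [7,8])
Positions where it holds: {1, 4} → 2.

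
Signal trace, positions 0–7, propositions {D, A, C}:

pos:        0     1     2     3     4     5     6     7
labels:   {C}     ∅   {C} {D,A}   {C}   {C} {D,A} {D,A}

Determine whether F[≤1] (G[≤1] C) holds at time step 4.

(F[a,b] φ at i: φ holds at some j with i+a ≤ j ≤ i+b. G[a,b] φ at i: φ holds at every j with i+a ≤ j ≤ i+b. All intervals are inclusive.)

Check G[≤1] C at each j in [4,5]:
  j=4: holds on [4,5]
  j=5: fails at 6
Found at j=4 → formula holds.

Yes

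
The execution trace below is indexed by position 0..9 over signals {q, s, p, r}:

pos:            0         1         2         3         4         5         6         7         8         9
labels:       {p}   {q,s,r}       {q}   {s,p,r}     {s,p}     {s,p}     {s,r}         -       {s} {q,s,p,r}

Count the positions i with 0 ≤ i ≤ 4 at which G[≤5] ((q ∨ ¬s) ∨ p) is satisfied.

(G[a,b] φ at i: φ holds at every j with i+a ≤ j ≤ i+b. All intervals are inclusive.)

1

Evaluate at each i in [0,4]:
  i=0: ✓ (all of [0,5])
  i=1: ✗ (fails at j=6)
  i=2: ✗ (fails at j=6)
  i=3: ✗ (fails at j=6)
  i=4: ✗ (fails at j=6)
Positions where it holds: {0} → 1.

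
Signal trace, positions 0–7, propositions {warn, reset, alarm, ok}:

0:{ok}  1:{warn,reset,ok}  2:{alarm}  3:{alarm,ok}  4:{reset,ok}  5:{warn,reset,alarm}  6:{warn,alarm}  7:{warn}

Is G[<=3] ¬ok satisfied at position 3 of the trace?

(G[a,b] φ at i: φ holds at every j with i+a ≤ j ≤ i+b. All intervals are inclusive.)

Check ¬ok at every j in [3,6]:
  j=3: false
  j=4: false
  j=5: true
  j=6: true
Fails at j=3 → formula fails.

No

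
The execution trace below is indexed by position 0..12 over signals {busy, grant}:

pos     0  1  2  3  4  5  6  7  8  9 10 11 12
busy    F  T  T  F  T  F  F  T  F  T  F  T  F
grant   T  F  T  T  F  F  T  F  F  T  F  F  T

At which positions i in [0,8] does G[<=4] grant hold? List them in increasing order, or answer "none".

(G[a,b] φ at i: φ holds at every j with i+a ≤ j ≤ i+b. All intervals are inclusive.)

none

Evaluate at each i in [0,8]:
  i=0: ✗ (fails at j=1)
  i=1: ✗ (fails at j=1)
  i=2: ✗ (fails at j=4)
  i=3: ✗ (fails at j=4)
  i=4: ✗ (fails at j=4)
  i=5: ✗ (fails at j=5)
  i=6: ✗ (fails at j=7)
  i=7: ✗ (fails at j=7)
  i=8: ✗ (fails at j=8)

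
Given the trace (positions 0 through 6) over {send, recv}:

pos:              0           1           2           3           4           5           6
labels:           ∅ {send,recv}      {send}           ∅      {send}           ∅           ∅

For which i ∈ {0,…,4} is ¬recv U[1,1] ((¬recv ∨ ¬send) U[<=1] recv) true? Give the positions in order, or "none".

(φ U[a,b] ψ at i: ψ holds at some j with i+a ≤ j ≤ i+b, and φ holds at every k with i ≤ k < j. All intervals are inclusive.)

Evaluate at each i in [0,4]:
  i=0: ✓ (rhs at j=1; lhs holds on [0,0])
  i=1: ✗ (no rhs in [2,2])
  i=2: ✗ (no rhs in [3,3])
  i=3: ✗ (no rhs in [4,4])
  i=4: ✗ (no rhs in [5,5])

0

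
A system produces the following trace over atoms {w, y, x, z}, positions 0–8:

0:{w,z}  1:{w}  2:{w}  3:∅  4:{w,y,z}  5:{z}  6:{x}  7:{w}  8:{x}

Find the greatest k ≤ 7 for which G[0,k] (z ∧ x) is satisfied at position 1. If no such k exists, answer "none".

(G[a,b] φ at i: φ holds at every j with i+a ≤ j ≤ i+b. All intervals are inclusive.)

none

(z ∧ x) must hold from j=1 onward; find where it first fails.
  j=1: fails → no k works.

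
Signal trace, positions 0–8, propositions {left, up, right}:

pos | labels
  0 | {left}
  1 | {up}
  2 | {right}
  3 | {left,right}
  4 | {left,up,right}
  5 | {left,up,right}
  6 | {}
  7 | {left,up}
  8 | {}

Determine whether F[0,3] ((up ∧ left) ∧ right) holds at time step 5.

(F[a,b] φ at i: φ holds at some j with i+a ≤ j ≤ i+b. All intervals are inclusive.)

Holds

Check ((up ∧ left) ∧ right) at each j in [5,8]:
  j=5: true
  j=6: false
  j=7: false
  j=8: false
Found at j=5 → formula holds.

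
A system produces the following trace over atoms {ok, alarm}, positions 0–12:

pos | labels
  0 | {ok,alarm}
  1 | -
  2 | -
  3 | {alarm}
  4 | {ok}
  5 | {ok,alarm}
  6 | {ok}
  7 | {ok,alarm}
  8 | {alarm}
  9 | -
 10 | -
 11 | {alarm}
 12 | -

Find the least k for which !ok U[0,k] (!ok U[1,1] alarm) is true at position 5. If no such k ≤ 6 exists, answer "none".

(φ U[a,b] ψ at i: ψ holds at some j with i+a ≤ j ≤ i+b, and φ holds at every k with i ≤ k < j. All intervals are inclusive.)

Need earliest j ≥ 5 with (!ok U[1,1] alarm), and !ok at every k in [5,j-1].
  j=5: rhs fails.
  j=6: rhs fails.
  j=7: rhs fails.
  j=8: rhs fails.
  j=9: rhs fails.
  j=10: rhs holds but lhs fails at k=5.
  j=11: rhs fails.
No witness within the range → none.

none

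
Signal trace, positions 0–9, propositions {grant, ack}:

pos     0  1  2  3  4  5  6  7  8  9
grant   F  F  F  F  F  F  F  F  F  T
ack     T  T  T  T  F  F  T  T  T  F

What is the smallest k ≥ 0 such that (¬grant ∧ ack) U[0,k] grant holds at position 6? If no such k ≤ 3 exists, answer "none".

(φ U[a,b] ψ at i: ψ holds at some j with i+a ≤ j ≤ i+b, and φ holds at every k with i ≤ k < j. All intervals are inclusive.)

3

Need earliest j ≥ 6 with grant, and (¬grant ∧ ack) at every k in [6,j-1].
  j=6: rhs fails.
  j=7: rhs fails.
  j=8: rhs fails.
  j=9: rhs holds; lhs holds on [6,8]. k = 3.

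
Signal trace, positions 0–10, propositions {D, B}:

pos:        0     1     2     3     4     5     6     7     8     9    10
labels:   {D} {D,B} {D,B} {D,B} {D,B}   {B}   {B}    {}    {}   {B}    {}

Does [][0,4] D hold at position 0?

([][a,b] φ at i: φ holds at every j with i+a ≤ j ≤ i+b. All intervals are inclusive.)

Check D at every j in [0,4]:
  j=0: true
  j=1: true
  j=2: true
  j=3: true
  j=4: true
All positions satisfy it → formula holds.

Yes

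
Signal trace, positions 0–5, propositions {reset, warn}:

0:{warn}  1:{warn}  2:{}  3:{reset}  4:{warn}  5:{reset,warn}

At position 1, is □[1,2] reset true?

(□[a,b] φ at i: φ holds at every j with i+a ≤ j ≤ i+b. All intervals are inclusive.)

Check reset at every j in [2,3]:
  j=2: false
  j=3: true
Fails at j=2 → formula fails.

Does not hold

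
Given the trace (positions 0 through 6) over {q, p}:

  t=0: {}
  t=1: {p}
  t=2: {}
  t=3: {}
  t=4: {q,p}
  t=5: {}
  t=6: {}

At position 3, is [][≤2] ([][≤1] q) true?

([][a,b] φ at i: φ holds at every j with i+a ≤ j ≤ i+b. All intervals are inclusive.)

No

Check [][≤1] q at every j in [3,5]:
  j=3: fails at 3
  j=4: fails at 5
  j=5: fails at 5
Fails at j=3 → formula fails.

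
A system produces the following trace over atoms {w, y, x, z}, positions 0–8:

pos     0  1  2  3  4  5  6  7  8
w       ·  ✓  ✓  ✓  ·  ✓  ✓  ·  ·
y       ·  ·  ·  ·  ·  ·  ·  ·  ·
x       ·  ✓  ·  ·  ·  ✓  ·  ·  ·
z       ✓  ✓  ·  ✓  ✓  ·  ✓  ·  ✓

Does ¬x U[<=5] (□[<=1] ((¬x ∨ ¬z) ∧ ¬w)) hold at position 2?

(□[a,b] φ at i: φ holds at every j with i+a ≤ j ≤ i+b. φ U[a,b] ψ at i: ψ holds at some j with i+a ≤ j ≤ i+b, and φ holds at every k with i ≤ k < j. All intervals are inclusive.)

No

Need some j in [2,7] with □[<=1] ((¬x ∨ ¬z) ∧ ¬w), and ¬x at every k in [2,j-1].
  j=2: □[<=1] ((¬x ∨ ¬z) ∧ ¬w) — fails at 2.
  j=3: □[<=1] ((¬x ∨ ¬z) ∧ ¬w) — fails at 3.
  j=4: □[<=1] ((¬x ∨ ¬z) ∧ ¬w) — fails at 5.
  j=5: □[<=1] ((¬x ∨ ¬z) ∧ ¬w) — fails at 5.
  j=6: □[<=1] ((¬x ∨ ¬z) ∧ ¬w) — fails at 6.
  j=7: □[<=1] ((¬x ∨ ¬z) ∧ ¬w) holds, but ¬x fails at k=5 → not this j.
No j in the window works → until fails.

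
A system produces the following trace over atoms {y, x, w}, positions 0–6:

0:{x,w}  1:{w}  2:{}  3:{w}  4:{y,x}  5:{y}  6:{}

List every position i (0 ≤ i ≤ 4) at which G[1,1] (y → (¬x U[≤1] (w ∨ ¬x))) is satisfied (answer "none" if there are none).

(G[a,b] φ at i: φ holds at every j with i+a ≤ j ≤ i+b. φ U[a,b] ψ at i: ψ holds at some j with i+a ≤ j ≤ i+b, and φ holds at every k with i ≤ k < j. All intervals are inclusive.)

0, 1, 2, 4

Evaluate at each i in [0,4]:
  i=0: ✓ (all of [1,1])
  i=1: ✓ (all of [2,2])
  i=2: ✓ (all of [3,3])
  i=3: ✗ (fails at j=4)
  i=4: ✓ (all of [5,5])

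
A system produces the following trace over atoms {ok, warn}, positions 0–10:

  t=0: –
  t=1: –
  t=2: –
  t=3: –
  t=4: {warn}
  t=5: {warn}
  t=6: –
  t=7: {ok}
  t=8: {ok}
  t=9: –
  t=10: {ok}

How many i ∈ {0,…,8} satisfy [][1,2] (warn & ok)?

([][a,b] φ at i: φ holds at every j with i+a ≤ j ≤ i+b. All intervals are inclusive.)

Evaluate at each i in [0,8]:
  i=0: ✗ (fails at j=1)
  i=1: ✗ (fails at j=2)
  i=2: ✗ (fails at j=3)
  i=3: ✗ (fails at j=4)
  i=4: ✗ (fails at j=5)
  i=5: ✗ (fails at j=6)
  i=6: ✗ (fails at j=7)
  i=7: ✗ (fails at j=8)
  i=8: ✗ (fails at j=9)
Positions where it holds: {} → 0.

0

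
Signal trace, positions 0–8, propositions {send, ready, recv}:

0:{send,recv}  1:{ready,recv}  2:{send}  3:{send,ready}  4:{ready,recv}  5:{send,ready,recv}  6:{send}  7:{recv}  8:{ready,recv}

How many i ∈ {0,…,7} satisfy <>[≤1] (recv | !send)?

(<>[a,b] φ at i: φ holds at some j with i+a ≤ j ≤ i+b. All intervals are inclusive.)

7

Evaluate at each i in [0,7]:
  i=0: ✓ (witness j=0)
  i=1: ✓ (witness j=1)
  i=2: ✗ (none in [2,3])
  i=3: ✓ (witness j=4)
  i=4: ✓ (witness j=4)
  i=5: ✓ (witness j=5)
  i=6: ✓ (witness j=7)
  i=7: ✓ (witness j=7)
Positions where it holds: {0, 1, 3, 4, 5, 6, 7} → 7.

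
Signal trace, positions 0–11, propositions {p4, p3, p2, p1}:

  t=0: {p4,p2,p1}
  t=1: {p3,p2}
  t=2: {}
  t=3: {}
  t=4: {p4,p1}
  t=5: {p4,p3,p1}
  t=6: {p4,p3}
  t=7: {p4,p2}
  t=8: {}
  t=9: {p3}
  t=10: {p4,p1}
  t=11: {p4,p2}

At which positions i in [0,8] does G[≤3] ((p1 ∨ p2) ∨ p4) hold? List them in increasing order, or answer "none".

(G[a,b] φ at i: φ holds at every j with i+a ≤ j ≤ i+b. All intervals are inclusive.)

4

Evaluate at each i in [0,8]:
  i=0: ✗ (fails at j=2)
  i=1: ✗ (fails at j=2)
  i=2: ✗ (fails at j=2)
  i=3: ✗ (fails at j=3)
  i=4: ✓ (all of [4,7])
  i=5: ✗ (fails at j=8)
  i=6: ✗ (fails at j=8)
  i=7: ✗ (fails at j=8)
  i=8: ✗ (fails at j=8)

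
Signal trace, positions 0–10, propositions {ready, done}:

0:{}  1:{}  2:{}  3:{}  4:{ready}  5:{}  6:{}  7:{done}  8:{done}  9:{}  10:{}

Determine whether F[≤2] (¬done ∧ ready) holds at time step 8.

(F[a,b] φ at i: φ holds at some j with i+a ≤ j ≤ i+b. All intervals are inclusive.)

Check (¬done ∧ ready) at each j in [8,10]:
  j=8: false
  j=9: false
  j=10: false
No position in the window satisfies it → formula fails.

False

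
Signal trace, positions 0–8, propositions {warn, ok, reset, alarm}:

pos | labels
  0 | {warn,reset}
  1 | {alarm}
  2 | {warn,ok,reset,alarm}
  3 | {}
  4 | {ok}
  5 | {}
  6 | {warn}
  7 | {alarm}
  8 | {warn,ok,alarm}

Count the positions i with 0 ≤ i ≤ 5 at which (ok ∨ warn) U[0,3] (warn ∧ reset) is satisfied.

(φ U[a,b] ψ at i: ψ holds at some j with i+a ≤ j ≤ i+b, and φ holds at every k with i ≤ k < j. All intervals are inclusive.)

2

Evaluate at each i in [0,5]:
  i=0: ✓ (rhs at j=0)
  i=1: ✗ (lhs fails at k=1 before rhs at j=2)
  i=2: ✓ (rhs at j=2)
  i=3: ✗ (no rhs in [3,6])
  i=4: ✗ (no rhs in [4,7])
  i=5: ✗ (no rhs in [5,8])
Positions where it holds: {0, 2} → 2.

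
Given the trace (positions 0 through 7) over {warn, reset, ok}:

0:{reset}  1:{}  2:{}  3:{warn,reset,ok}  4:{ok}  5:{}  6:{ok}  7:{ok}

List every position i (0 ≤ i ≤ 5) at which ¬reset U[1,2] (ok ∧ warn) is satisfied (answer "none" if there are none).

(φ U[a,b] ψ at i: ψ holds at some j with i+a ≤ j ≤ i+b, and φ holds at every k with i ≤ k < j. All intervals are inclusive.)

Evaluate at each i in [0,5]:
  i=0: ✗ (no rhs in [1,2])
  i=1: ✓ (rhs at j=3; lhs holds on [1,2])
  i=2: ✓ (rhs at j=3; lhs holds on [2,2])
  i=3: ✗ (no rhs in [4,5])
  i=4: ✗ (no rhs in [5,6])
  i=5: ✗ (no rhs in [6,7])

1, 2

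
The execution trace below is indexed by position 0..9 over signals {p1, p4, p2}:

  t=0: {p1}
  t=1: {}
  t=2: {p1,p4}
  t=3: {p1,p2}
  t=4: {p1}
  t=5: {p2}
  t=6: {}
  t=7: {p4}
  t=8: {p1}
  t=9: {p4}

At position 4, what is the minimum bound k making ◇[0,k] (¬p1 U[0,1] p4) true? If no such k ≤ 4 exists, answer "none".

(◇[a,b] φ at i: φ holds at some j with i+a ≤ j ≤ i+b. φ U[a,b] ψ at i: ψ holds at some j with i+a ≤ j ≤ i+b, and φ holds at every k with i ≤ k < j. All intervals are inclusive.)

Scan j = 4,5,… for (¬p1 U[0,1] p4):
  j=4: fails
  j=5: fails
  j=6: holds
First hit at j=6, so smallest k = 6-4 = 2.

2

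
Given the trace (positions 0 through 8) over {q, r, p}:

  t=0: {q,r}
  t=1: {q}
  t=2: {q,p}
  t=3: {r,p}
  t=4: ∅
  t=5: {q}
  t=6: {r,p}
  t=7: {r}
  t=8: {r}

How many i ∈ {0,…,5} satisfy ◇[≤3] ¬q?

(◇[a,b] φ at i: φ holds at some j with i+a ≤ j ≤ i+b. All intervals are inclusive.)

6

Evaluate at each i in [0,5]:
  i=0: ✓ (witness j=3)
  i=1: ✓ (witness j=3)
  i=2: ✓ (witness j=3)
  i=3: ✓ (witness j=3)
  i=4: ✓ (witness j=4)
  i=5: ✓ (witness j=6)
Positions where it holds: {0, 1, 2, 3, 4, 5} → 6.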